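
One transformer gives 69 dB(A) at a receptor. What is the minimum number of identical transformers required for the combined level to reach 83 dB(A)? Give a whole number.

The shortfall is 83 − 69 = 14.0 dB, and N units add 10·log₁₀ N, so need 10·log₁₀ N ≥ 14.0.
N ≥ 10^(14.0/10) = 25.119, so N = 26.

26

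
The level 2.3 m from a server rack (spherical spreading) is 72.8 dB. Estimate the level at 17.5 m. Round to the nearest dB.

55 dB

Spherical spreading from a point source gives a 20·log₁₀(r₂/r₁) drop.
L₂ = 72.8 − 20·log₁₀(17.5/2.3) = 72.8 − 17.626 = 55.17 dB.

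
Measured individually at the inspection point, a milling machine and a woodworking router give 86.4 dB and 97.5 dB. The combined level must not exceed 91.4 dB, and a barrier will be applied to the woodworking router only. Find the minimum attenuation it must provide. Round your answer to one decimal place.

Everything except the woodworking router sums to 10^(86.4/10) = 4.365e+08 in linear terms, 86.40 dB.
To meet 91.4 dB overall, the treated woodworking router may contribute at most 10^(91.4/10) − 4.365e+08 = 9.439e+08, i.e. 89.75 dB.
So the woodworking router must be reduced from 97.5 to 89.75 dB: IL = 7.75 dB.

7.8 dB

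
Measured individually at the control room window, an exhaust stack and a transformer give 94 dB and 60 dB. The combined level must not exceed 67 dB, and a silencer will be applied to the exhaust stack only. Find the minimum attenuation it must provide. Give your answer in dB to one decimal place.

28.0 dB

The untreated sources together contribute 10^(60/10) = 1.000e+06, i.e. 60.00 dB.
To meet 67 dB overall, the treated exhaust stack may contribute at most 10^(67/10) − 1.000e+06 = 4.012e+06, i.e. 66.03 dB.
So the exhaust stack must be reduced from 94 to 66.03 dB: IL = 27.97 dB.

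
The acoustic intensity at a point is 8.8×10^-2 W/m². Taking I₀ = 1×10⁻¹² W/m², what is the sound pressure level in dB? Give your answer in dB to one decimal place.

109.4 dB

I/I₀ = 8.8×10^-2/10⁻¹² = 8.8×10^10, and L = 10·log₁₀(I/I₀).
L = 10·(0.9445 + 10) = 109.44 dB.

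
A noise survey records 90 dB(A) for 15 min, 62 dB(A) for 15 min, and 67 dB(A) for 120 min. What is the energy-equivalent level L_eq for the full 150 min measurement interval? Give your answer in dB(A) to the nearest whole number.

L_eq = 10·log₁₀[(1/T)·Σ tᵢ·10^(Lᵢ/10)] with T = 150 min.
Σ tᵢ·10^(Lᵢ/10) = 15·10^(90/10) + 15·10^(62/10) + 120·10^(67/10) = 1.563e+10.
L_eq = 10·log₁₀(1.563e+10/150) = 80.18 dB(A).

80 dB(A)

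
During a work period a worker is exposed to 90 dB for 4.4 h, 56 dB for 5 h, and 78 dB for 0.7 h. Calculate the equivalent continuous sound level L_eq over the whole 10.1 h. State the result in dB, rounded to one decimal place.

86.4 dB

The energy average is taken in the linear domain: L_eq = 10·log₁₀[(Σ tᵢ·10^(Lᵢ/10))/T], T = 10.1 h.
Σ tᵢ·10^(Lᵢ/10) = 4.4·10^(90/10) + 5·10^(56/10) + 0.7·10^(78/10) = 4.446e+09.
L_eq = 10·log₁₀(4.446e+09/10.1) = 86.44 dB.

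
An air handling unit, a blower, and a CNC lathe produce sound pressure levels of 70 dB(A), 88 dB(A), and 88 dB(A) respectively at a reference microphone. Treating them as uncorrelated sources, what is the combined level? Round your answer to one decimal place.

91.0 dB(A)

For uncorrelated sources the intensities add, so convert each level to linear form, sum, and take 10·log₁₀ of the total.
Σ 10^(L/10) = 10^(70/10) + 10^(88/10) + 10^(88/10) = 1.272e+09.
L_total = 10·log₁₀(1.272e+09) = 91.04 dB(A).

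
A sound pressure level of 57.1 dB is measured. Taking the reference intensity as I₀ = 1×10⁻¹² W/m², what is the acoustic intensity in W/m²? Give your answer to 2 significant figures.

5.1e-07 W/m²

I/I₀ = 10^(57.1/10) = 5.129e+05, so I = 5.129e+05 × 10⁻¹² W/m².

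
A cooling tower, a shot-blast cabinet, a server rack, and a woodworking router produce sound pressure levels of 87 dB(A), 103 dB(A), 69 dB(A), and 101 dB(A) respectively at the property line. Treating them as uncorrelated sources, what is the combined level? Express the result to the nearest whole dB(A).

105 dB(A)

For uncorrelated sources the intensities add, so convert each level to linear form, sum, and take 10·log₁₀ of the total.
Σ 10^(L/10) = 10^(87/10) + 10^(103/10) + 10^(69/10) + 10^(101/10) = 3.305e+10.
L_total = 10·log₁₀(3.305e+10) = 105.19 dB(A).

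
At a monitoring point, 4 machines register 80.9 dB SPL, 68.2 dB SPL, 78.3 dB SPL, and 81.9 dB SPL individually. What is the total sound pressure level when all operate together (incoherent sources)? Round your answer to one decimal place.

For uncorrelated sources the intensities add, so convert each level to linear form, sum, and take 10·log₁₀ of the total.
Σ 10^(L/10) = 10^(80.9/10) + 10^(68.2/10) + 10^(78.3/10) + 10^(81.9/10) = 3.521e+08.
L_total = 10·log₁₀(3.521e+08) = 85.47 dB SPL.

85.5 dB SPL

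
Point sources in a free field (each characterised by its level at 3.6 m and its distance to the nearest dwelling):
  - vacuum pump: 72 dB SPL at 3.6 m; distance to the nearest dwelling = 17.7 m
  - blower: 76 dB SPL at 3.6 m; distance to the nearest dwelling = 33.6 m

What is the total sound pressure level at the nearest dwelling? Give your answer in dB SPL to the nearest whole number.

60 dB SPL

Propagate each source to the receiver with L = L_ref − 20·log₁₀(r/r_ref), then add intensities.
vacuum pump: 72 − 20·log₁₀(17.7/3.6) = 72 − 13.83 = 58.17 dB SPL.
blower: 76 − 20·log₁₀(33.6/3.6) = 76 − 19.40 = 56.60 dB SPL.
Σ 10^(L/10) = 1.113e+06 → L_total = 10·log₁₀(1.113e+06) = 60.46 dB SPL.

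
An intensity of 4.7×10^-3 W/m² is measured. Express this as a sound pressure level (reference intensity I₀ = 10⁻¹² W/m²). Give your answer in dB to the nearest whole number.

Dividing by I₀ shifts the exponent by 12: I/I₀ = 4.7×10^9.
L = 10·(0.6721 + 9) = 96.72 dB.

97 dB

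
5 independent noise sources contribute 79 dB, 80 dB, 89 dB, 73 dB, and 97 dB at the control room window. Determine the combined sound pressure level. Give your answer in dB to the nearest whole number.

Incoherent sources combine by intensity addition: L_total = 10·log₁₀(Σ 10^(L_i/10)).
Σ 10^(L/10) = 10^(79/10) + 10^(80/10) + 10^(89/10) + 10^(73/10) + 10^(97/10) = 6.006e+09.
L_total = 10·log₁₀(6.006e+09) = 97.79 dB.

98 dB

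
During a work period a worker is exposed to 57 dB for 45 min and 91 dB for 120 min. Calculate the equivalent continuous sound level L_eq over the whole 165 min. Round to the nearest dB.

90 dB

Weight each interval's intensity by its duration and average over T = 165 min:
Σ tᵢ·10^(Lᵢ/10) = 45·10^(57/10) + 120·10^(91/10) = 1.511e+11.
L_eq = 10·log₁₀(1.511e+11/165) = 89.62 dB.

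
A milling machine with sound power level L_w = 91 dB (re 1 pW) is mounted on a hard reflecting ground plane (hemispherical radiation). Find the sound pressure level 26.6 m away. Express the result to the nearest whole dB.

Free-field hemispherical radiation: L_p = L_w − 10·log₁₀(2π·r²), r = 26.6 m.
2π·r² = 4446 m², 10·log₁₀ of that is 36.479 dB.
L_p = 91 − 36.479 = 54.52 dB.

55 dB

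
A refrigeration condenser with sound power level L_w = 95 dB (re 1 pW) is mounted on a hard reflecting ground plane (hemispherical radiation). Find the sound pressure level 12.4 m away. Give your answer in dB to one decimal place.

65.1 dB

Free-field hemispherical radiation: L_p = L_w − 10·log₁₀(2π·r²), r = 12.4 m.
2π·r² = 966.1 m², 10·log₁₀ of that is 29.850 dB.
L_p = 95 − 29.850 = 65.15 dB.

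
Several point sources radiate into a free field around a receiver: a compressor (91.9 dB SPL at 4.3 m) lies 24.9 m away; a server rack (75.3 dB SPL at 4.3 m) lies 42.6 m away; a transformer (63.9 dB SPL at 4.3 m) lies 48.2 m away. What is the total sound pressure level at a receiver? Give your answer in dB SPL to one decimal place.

Propagate each source to the receiver with L = L_ref − 20·log₁₀(r/r_ref), then add intensities.
compressor: 91.9 − 20·log₁₀(24.9/4.3) = 91.9 − 15.25 = 76.65 dB SPL.
server rack: 75.3 − 20·log₁₀(42.6/4.3) = 75.3 − 19.92 = 55.38 dB SPL.
transformer: 63.9 − 20·log₁₀(48.2/4.3) = 63.9 − 20.99 = 42.91 dB SPL.
Σ 10^(L/10) = 4.655e+07 → L_total = 10·log₁₀(4.655e+07) = 76.68 dB SPL.

76.7 dB SPL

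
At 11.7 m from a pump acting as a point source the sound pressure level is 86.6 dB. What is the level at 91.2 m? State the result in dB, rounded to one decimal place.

Spherical spreading from a point source gives a 20·log₁₀(r₂/r₁) drop.
L₂ = 86.6 − 20·log₁₀(91.2/11.7) = 86.6 − 17.836 = 68.76 dB.

68.8 dB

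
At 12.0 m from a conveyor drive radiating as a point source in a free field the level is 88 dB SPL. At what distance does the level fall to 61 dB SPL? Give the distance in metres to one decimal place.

For a point source L₁ − L₂ = 20·log₁₀(r₂/r₁), so r₂ = r₁·10^((L₁−L₂)/20).
r₂ = 12.0·10^((88−61)/20) = 12.0·10^(27.0/20) = 268.65 m.

268.6 m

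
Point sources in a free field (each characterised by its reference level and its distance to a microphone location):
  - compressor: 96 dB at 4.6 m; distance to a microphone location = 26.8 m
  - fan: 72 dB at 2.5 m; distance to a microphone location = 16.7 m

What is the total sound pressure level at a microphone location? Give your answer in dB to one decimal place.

80.7 dB

First find each source's level at the receiver (point-source: −20·log₁₀(r/r_ref)), then combine on an intensity basis.
compressor: 96 − 20·log₁₀(26.8/4.6) = 96 − 15.31 = 80.69 dB.
fan: 72 − 20·log₁₀(16.7/2.5) = 72 − 16.50 = 55.50 dB.
Σ 10^(L/10) = 1.176e+08 → L_total = 10·log₁₀(1.176e+08) = 80.71 dB.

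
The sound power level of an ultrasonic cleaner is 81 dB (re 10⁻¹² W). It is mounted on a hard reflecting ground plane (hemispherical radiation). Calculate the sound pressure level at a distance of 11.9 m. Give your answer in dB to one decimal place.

L_p = L_w − 10·log₁₀(2π·r²) with r = 11.9 m.
2π·r² = 889.8 m², 10·log₁₀ of that is 29.493 dB.
L_p = 81 − 29.493 = 51.51 dB.

51.5 dB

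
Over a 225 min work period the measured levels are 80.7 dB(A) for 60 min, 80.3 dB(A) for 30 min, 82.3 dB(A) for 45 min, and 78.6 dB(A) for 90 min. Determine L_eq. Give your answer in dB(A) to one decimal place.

80.4 dB(A)

L_eq = 10·log₁₀[(1/T)·Σ tᵢ·10^(Lᵢ/10)] with T = 225 min.
Σ tᵢ·10^(Lᵢ/10) = 60·10^(80.7/10) + 30·10^(80.3/10) + 45·10^(82.3/10) + 90·10^(78.6/10) = 2.443e+10.
L_eq = 10·log₁₀(2.443e+10/225) = 80.36 dB(A).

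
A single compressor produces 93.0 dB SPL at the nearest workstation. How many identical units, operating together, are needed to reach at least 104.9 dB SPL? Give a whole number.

16

Need L₁ + 10·log₁₀ N ≥ 104.9, i.e. log₁₀ N ≥ 1.19.
N ≥ 10^(11.9/10) = 15.488, so N = 16.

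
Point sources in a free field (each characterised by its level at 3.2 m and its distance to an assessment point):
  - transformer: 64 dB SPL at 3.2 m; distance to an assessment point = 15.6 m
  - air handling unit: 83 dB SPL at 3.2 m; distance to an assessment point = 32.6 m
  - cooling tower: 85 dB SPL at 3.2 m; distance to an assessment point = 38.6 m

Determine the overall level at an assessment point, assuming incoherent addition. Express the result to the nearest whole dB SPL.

Propagate each source to the receiver with L = L_ref − 20·log₁₀(r/r_ref), then add intensities.
transformer: 64 − 20·log₁₀(15.6/3.2) = 64 − 13.76 = 50.24 dB SPL.
air handling unit: 83 − 20·log₁₀(32.6/3.2) = 83 − 20.16 = 62.84 dB SPL.
cooling tower: 85 − 20·log₁₀(38.6/3.2) = 85 − 21.63 = 63.37 dB SPL.
Σ 10^(L/10) = 4.202e+06 → L_total = 10·log₁₀(4.202e+06) = 66.23 dB SPL.

66 dB SPL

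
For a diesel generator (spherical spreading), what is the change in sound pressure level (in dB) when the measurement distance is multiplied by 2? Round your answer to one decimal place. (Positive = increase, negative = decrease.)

-6.0 dB

A point source loses 6 dB per doubling of distance; generally ΔL = −20·log₁₀(r₂/r₁).
ΔL = −20·log₁₀(2) = -6.02 dB.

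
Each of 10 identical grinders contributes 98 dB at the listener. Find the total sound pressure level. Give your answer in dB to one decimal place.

108.0 dB

With 10 equal, uncorrelated contributions the intensity is 10× that of one unit, giving a rise of 10·log₁₀ 10.
L_total = 98 + 10·log₁₀(10) = 98 + 10.000 = 108.00 dB.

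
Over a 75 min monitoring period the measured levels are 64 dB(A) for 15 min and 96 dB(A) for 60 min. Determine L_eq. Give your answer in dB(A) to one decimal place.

95.0 dB(A)

Weight each interval's intensity by its duration and average over T = 75 min:
Σ tᵢ·10^(Lᵢ/10) = 15·10^(64/10) + 60·10^(96/10) = 2.389e+11.
L_eq = 10·log₁₀(2.389e+11/75) = 95.03 dB(A).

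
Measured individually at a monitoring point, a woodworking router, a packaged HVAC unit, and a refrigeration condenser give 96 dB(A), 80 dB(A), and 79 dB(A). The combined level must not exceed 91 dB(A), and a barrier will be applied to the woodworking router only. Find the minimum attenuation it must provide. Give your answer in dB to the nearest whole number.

6 dB

The untreated sources together contribute 10^(80/10) + 10^(79/10) = 1.794e+08, i.e. 82.54 dB(A).
To meet 91 dB(A) overall, the treated woodworking router may contribute at most 10^(91/10) − 1.794e+08 = 1.079e+09, i.e. 90.33 dB(A).
Required insertion loss = 96 − 90.33 = 5.67 dB.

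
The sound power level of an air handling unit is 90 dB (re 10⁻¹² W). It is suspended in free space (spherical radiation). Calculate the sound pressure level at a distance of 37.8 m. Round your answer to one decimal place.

47.5 dB

L_p = L_w − 10·log₁₀(4π·r²) with r = 37.8 m.
4π·r² = 1.796e+04 m², 10·log₁₀ of that is 42.542 dB.
L_p = 90 − 42.542 = 47.46 dB.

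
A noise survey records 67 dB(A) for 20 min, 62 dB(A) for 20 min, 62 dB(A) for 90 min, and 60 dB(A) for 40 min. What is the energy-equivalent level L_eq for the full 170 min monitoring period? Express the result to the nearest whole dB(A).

The energy average is taken in the linear domain: L_eq = 10·log₁₀[(Σ tᵢ·10^(Lᵢ/10))/T], T = 170 min.
Σ tᵢ·10^(Lᵢ/10) = 20·10^(67/10) + 20·10^(62/10) + 90·10^(62/10) + 40·10^(60/10) = 3.146e+08.
L_eq = 10·log₁₀(3.146e+08/170) = 62.67 dB(A).

63 dB(A)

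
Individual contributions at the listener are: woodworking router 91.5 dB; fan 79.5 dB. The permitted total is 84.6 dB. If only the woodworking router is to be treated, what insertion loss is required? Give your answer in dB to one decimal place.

8.5 dB

The untreated sources together contribute 10^(79.5/10) = 8.913e+07, i.e. 79.50 dB.
The limit corresponds to 10^(84.6/10) = 2.884e+08; subtracting the fixed part leaves 1.993e+08 for the woodworking router, i.e. 82.99 dB.
Required insertion loss = 91.5 − 82.99 = 8.51 dB.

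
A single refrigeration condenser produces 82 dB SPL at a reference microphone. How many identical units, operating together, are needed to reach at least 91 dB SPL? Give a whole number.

8

N identical sources give L₁ + 10·log₁₀ N, so require 10·log₁₀ N ≥ 91 − 82 = 9.0 dB.
N ≥ 10^(9.0/10) = 7.943, so N = 8.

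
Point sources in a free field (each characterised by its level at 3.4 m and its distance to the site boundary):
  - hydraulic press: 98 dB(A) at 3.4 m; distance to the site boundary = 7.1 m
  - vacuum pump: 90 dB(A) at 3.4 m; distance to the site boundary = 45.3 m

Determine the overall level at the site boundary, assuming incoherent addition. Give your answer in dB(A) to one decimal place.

First find each source's level at the receiver (point-source: −20·log₁₀(r/r_ref)), then combine on an intensity basis.
hydraulic press: 98 − 20·log₁₀(7.1/3.4) = 98 − 6.40 = 91.60 dB(A).
vacuum pump: 90 − 20·log₁₀(45.3/3.4) = 90 − 22.49 = 67.51 dB(A).
Σ 10^(L/10) = 1.453e+09 → L_total = 10·log₁₀(1.453e+09) = 91.62 dB(A).

91.6 dB(A)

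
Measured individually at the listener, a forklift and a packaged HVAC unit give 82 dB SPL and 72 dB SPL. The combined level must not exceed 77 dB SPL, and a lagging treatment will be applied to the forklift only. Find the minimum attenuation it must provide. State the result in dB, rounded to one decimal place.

6.7 dB

The untreated sources together contribute 10^(72/10) = 1.585e+07, i.e. 72.00 dB SPL.
The limit corresponds to 10^(77/10) = 5.012e+07; subtracting the fixed part leaves 3.427e+07 for the forklift, i.e. 75.35 dB SPL.
Required insertion loss = 82 − 75.35 = 6.65 dB.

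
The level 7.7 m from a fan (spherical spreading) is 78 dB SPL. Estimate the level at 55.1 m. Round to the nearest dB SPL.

Spherical spreading from a point source gives a 20·log₁₀(r₂/r₁) drop.
L₂ = 78 − 20·log₁₀(55.1/7.7) = 78 − 17.093 = 60.91 dB SPL.

61 dB SPL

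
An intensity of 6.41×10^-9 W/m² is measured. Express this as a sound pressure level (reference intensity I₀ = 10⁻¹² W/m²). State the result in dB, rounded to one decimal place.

38.1 dB

I/I₀ = 6.41×10^-9/10⁻¹² = 6.41×10^3, and L = 10·log₁₀(I/I₀).
L = 10·(0.8069 + 3) = 38.07 dB.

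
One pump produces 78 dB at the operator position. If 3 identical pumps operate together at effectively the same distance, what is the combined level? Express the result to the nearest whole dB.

N identical incoherent sources raise the level by 10·log₁₀ N.
L_total = 78 + 10·log₁₀(3) = 78 + 4.771 = 82.77 dB.

83 dB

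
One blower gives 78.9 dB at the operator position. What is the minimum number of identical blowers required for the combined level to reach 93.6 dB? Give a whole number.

N identical sources give L₁ + 10·log₁₀ N, so require 10·log₁₀ N ≥ 93.6 − 78.9 = 14.7 dB.
N ≥ 10^(14.7/10) = 29.512, so N = 30.

30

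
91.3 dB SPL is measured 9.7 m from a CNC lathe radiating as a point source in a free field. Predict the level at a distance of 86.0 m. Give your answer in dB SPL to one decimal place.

For a point source, L₂ = L₁ − 20·log₁₀(r₂/r₁).
L₂ = 91.3 − 20·log₁₀(86.0/9.7) = 91.3 − 18.955 = 72.35 dB SPL.

72.3 dB SPL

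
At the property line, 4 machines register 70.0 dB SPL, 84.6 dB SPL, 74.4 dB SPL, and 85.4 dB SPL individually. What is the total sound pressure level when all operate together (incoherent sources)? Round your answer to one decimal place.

88.3 dB SPL

Incoherent sources combine by intensity addition: L_total = 10·log₁₀(Σ 10^(L_i/10)).
Σ 10^(L/10) = 10^(70.0/10) + 10^(84.6/10) + 10^(74.4/10) + 10^(85.4/10) = 6.727e+08.
L_total = 10·log₁₀(6.727e+08) = 88.28 dB SPL.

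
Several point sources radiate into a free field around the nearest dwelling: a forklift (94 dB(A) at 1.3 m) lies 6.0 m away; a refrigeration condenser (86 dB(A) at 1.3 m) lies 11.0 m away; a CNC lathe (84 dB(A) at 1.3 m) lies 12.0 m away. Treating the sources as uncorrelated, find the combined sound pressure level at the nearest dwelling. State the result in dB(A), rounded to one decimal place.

81.0 dB(A)

First find each source's level at the receiver (point-source: −20·log₁₀(r/r_ref)), then combine on an intensity basis.
forklift: 94 − 20·log₁₀(6.0/1.3) = 94 − 13.28 = 80.72 dB(A).
refrigeration condenser: 86 − 20·log₁₀(11.0/1.3) = 86 − 18.55 = 67.45 dB(A).
CNC lathe: 84 − 20·log₁₀(12.0/1.3) = 84 − 19.30 = 64.70 dB(A).
Σ 10^(L/10) = 1.264e+08 → L_total = 10·log₁₀(1.264e+08) = 81.02 dB(A).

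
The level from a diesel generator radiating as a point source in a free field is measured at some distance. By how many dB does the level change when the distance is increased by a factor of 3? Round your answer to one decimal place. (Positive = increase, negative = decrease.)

-9.5 dB

A point source loses 6 dB per doubling of distance; generally ΔL = −20·log₁₀(r₂/r₁).
ΔL = −20·log₁₀(3) = -9.54 dB.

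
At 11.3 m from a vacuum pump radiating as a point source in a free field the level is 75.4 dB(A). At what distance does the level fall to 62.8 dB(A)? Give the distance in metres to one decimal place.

For a point source L₁ − L₂ = 20·log₁₀(r₂/r₁), so r₂ = r₁·10^((L₁−L₂)/20).
r₂ = 11.3·10^((75.4−62.8)/20) = 11.3·10^(12.6/20) = 48.20 m.

48.2 m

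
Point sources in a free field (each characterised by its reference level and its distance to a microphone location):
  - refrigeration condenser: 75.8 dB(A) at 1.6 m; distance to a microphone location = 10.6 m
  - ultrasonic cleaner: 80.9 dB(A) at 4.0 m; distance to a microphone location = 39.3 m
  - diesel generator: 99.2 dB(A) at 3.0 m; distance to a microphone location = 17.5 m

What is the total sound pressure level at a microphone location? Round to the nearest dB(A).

Apply inverse-square spreading to bring every level to the receiver, then sum 10^(L/10).
refrigeration condenser: 75.8 − 20·log₁₀(10.6/1.6) = 75.8 − 16.42 = 59.38 dB(A).
ultrasonic cleaner: 80.9 − 20·log₁₀(39.3/4.0) = 80.9 − 19.85 = 61.05 dB(A).
diesel generator: 99.2 − 20·log₁₀(17.5/3.0) = 99.2 − 15.32 = 83.88 dB(A).
Σ 10^(L/10) = 2.466e+08 → L_total = 10·log₁₀(2.466e+08) = 83.92 dB(A).

84 dB(A)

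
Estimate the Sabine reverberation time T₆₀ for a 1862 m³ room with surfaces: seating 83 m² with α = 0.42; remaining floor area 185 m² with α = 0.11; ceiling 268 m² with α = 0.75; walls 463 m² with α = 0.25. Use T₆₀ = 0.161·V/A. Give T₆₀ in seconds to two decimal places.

0.81 s

A = Σ Sᵢαᵢ = 83·0.42 + 185·0.11 + 268·0.75 + 463·0.25 = 371.96 m².
T₆₀ = 0.161·V/A = 0.161·1862/371.96 = 0.806 s.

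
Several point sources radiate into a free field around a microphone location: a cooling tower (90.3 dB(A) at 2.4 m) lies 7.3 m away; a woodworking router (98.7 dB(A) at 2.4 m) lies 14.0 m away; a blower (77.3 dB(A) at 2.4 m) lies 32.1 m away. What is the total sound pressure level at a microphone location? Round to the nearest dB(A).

Apply inverse-square spreading to bring every level to the receiver, then sum 10^(L/10).
cooling tower: 90.3 − 20·log₁₀(7.3/2.4) = 90.3 − 9.66 = 80.64 dB(A).
woodworking router: 98.7 − 20·log₁₀(14.0/2.4) = 98.7 − 15.32 = 83.38 dB(A).
blower: 77.3 − 20·log₁₀(32.1/2.4) = 77.3 − 22.53 = 54.77 dB(A).
Σ 10^(L/10) = 3.340e+08 → L_total = 10·log₁₀(3.340e+08) = 85.24 dB(A).

85 dB(A)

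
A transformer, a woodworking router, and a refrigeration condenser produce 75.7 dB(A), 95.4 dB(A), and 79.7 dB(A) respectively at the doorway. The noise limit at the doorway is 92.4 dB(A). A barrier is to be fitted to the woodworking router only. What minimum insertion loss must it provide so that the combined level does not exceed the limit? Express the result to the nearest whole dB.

3 dB

The untreated sources together contribute 10^(75.7/10) + 10^(79.7/10) = 1.305e+08, i.e. 81.16 dB(A).
To meet 92.4 dB(A) overall, the treated woodworking router may contribute at most 10^(92.4/10) − 1.305e+08 = 1.607e+09, i.e. 92.06 dB(A).
Required insertion loss = 95.4 − 92.06 = 3.34 dB.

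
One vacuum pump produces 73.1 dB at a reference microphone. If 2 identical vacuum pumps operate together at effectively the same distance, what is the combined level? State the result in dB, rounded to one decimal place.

N identical incoherent sources raise the level by 10·log₁₀ N.
L_total = 73.1 + 10·log₁₀(2) = 73.1 + 3.010 = 76.11 dB.

76.1 dB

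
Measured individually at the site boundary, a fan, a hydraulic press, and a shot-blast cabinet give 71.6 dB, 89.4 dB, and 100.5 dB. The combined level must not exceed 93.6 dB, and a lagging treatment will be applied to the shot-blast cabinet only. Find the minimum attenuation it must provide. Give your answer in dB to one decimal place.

9.0 dB

Everything except the shot-blast cabinet sums to 10^(71.6/10) + 10^(89.4/10) = 8.854e+08 in linear terms, 89.47 dB.
To meet 93.6 dB overall, the treated shot-blast cabinet may contribute at most 10^(93.6/10) − 8.854e+08 = 1.405e+09, i.e. 91.48 dB.
So the shot-blast cabinet must be reduced from 100.5 to 91.48 dB: IL = 9.02 dB.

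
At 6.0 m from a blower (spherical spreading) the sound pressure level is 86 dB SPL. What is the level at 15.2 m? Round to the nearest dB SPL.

78 dB SPL

Point-source attenuation: ΔL = 20·log₁₀(r₂/r₁) = 20·log₁₀(15.2/6.0) = 8.074 dB.
L₂ = 86 − 20·log₁₀(15.2/6.0) = 86 − 8.074 = 77.93 dB SPL.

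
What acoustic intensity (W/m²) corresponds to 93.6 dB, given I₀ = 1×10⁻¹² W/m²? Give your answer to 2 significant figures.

I/I₀ = 10^(93.6/10) = 2.291e+09, so I = 2.291e+09 × 10⁻¹² W/m².

0.0023 W/m²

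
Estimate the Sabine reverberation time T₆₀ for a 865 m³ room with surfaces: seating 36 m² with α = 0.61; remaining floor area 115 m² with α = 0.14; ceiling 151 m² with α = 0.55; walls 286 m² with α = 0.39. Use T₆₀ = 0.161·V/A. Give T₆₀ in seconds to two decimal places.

Total absorption A = 36·0.61 + 115·0.14 + 151·0.55 + 286·0.39 = 232.65 m² sabins.
T₆₀ = 0.161 × 865 / 232.65 = 0.599 s.

0.60 s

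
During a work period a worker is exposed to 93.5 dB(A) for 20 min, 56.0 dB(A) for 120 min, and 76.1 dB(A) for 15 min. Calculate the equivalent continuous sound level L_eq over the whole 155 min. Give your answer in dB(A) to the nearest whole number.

85 dB(A)

The energy average is taken in the linear domain: L_eq = 10·log₁₀[(Σ tᵢ·10^(Lᵢ/10))/T], T = 155 min.
Σ tᵢ·10^(Lᵢ/10) = 20·10^(93.5/10) + 120·10^(56.0/10) + 15·10^(76.1/10) = 4.543e+10.
L_eq = 10·log₁₀(4.543e+10/155) = 84.67 dB(A).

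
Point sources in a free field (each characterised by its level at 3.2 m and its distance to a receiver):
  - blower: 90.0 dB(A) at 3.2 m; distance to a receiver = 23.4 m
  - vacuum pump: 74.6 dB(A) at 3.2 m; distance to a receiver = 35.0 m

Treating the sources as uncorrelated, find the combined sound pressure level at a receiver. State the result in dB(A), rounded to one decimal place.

72.8 dB(A)

Propagate each source to the receiver with L = L_ref − 20·log₁₀(r/r_ref), then add intensities.
blower: 90.0 − 20·log₁₀(23.4/3.2) = 90.0 − 17.28 = 72.72 dB(A).
vacuum pump: 74.6 − 20·log₁₀(35.0/3.2) = 74.6 − 20.78 = 53.82 dB(A).
Σ 10^(L/10) = 1.894e+07 → L_total = 10·log₁₀(1.894e+07) = 72.77 dB(A).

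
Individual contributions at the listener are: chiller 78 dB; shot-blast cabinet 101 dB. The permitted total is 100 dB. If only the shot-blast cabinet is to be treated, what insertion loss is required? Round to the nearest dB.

Fixed contribution from the other source: Σ 10^(L/10) = 10^(78/10) = 6.310e+07 (78.00 dB).
To meet 100 dB overall, the treated shot-blast cabinet may contribute at most 10^(100/10) − 6.310e+07 = 9.937e+09, i.e. 99.97 dB.
So the shot-blast cabinet must be reduced from 101 to 99.97 dB: IL = 1.03 dB.

1 dB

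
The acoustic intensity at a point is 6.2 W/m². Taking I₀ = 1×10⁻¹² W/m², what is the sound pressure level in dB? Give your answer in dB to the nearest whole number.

128 dB

Dividing by I₀ shifts the exponent by 12: I/I₀ = 6.2×10^12.
L = 10·(0.7924 + 12) = 127.92 dB.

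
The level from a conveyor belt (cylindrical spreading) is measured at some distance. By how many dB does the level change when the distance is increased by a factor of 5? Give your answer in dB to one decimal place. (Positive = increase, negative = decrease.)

-7.0 dB

A line source loses 3 dB per doubling of distance; generally ΔL = −10·log₁₀(r₂/r₁).
ΔL = −10·log₁₀(5) = -6.99 dB.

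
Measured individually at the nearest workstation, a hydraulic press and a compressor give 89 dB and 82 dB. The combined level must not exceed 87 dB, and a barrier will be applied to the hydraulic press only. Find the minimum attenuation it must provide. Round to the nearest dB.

4 dB

The untreated sources together contribute 10^(82/10) = 1.585e+08, i.e. 82.00 dB.
The limit corresponds to 10^(87/10) = 5.012e+08; subtracting the fixed part leaves 3.427e+08 for the hydraulic press, i.e. 85.35 dB.
So the hydraulic press must be reduced from 89 to 85.35 dB: IL = 3.65 dB.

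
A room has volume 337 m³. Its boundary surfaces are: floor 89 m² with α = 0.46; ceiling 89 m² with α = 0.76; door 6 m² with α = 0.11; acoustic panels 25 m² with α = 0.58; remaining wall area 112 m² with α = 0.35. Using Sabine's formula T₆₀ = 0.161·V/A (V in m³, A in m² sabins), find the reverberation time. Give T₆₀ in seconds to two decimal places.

0.33 s

Total absorption A = 89·0.46 + 89·0.76 + 6·0.11 + 25·0.58 + 112·0.35 = 162.94 m² sabins.
T₆₀ = 0.161 × 337 / 162.94 = 0.333 s.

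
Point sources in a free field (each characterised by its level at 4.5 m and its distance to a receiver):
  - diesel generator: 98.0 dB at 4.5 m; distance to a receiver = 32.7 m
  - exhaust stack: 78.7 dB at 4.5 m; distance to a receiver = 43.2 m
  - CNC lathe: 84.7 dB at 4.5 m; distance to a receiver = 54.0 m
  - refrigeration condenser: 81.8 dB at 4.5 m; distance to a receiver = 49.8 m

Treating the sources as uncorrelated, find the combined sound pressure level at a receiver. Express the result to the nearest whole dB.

Apply inverse-square spreading to bring every level to the receiver, then sum 10^(L/10).
diesel generator: 98.0 − 20·log₁₀(32.7/4.5) = 98.0 − 17.23 = 80.77 dB.
exhaust stack: 78.7 − 20·log₁₀(43.2/4.5) = 78.7 − 19.65 = 59.05 dB.
CNC lathe: 84.7 − 20·log₁₀(54.0/4.5) = 84.7 − 21.58 = 63.12 dB.
refrigeration condenser: 81.8 − 20·log₁₀(49.8/4.5) = 81.8 − 20.88 = 60.92 dB.
Σ 10^(L/10) = 1.236e+08 → L_total = 10·log₁₀(1.236e+08) = 80.92 dB.

81 dB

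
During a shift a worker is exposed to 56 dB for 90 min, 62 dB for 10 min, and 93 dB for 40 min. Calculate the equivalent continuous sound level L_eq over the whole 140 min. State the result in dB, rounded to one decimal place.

87.6 dB

L_eq = 10·log₁₀[(1/T)·Σ tᵢ·10^(Lᵢ/10)] with T = 140 min.
Σ tᵢ·10^(Lᵢ/10) = 90·10^(56/10) + 10·10^(62/10) + 40·10^(93/10) = 7.986e+10.
L_eq = 10·log₁₀(7.986e+10/140) = 87.56 dB.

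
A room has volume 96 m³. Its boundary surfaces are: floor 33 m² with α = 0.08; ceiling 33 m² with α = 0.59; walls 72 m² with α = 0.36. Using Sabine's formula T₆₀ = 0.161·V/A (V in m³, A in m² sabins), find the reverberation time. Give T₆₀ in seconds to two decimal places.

0.32 s

A = Σ Sᵢαᵢ = 33·0.08 + 33·0.59 + 72·0.36 = 48.03 m².
T₆₀ = 0.161·V/A = 0.161·96/48.03 = 0.322 s.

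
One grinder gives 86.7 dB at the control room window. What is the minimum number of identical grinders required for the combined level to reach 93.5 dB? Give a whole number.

N identical sources give L₁ + 10·log₁₀ N, so require 10·log₁₀ N ≥ 93.5 − 86.7 = 6.8 dB.
N ≥ 10^(6.8/10) = 4.786, so N = 5.

5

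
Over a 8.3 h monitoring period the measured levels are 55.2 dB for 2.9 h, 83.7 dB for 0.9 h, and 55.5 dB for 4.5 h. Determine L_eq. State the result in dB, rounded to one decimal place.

74.1 dB

L_eq = 10·log₁₀[(1/T)·Σ tᵢ·10^(Lᵢ/10)] with T = 8.3 h.
Σ tᵢ·10^(Lᵢ/10) = 2.9·10^(55.2/10) + 0.9·10^(83.7/10) + 4.5·10^(55.5/10) = 2.135e+08.
L_eq = 10·log₁₀(2.135e+08/8.3) = 74.10 dB.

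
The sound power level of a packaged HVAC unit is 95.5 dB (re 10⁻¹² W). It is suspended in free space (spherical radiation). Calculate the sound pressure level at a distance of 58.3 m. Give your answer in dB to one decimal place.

49.2 dB

L_p = L_w − 10·log₁₀(4π·r²) with r = 58.3 m.
4π·r² = 4.271e+04 m², 10·log₁₀ of that is 46.305 dB.
L_p = 95.5 − 46.305 = 49.19 dB.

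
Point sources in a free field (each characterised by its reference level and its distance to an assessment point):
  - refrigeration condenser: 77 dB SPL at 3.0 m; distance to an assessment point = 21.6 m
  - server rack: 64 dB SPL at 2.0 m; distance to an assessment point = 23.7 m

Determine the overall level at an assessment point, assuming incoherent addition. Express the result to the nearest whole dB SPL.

Propagate each source to the receiver with L = L_ref − 20·log₁₀(r/r_ref), then add intensities.
refrigeration condenser: 77 − 20·log₁₀(21.6/3.0) = 77 − 17.15 = 59.85 dB SPL.
server rack: 64 − 20·log₁₀(23.7/2.0) = 64 − 21.47 = 42.53 dB SPL.
Σ 10^(L/10) = 9.847e+05 → L_total = 10·log₁₀(9.847e+05) = 59.93 dB SPL.

60 dB SPL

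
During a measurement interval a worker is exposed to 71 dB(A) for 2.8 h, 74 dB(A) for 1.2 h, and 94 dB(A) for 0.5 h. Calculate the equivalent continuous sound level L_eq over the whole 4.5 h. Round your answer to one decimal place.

84.7 dB(A)

Weight each interval's intensity by its duration and average over T = 4.5 h:
Σ tᵢ·10^(Lᵢ/10) = 2.8·10^(71/10) + 1.2·10^(74/10) + 0.5·10^(94/10) = 1.321e+09.
L_eq = 10·log₁₀(1.321e+09/4.5) = 84.68 dB(A).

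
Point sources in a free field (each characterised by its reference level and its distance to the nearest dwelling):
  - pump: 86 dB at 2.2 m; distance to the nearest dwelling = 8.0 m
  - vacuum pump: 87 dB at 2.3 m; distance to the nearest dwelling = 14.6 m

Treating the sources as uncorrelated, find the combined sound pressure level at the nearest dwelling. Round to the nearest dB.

76 dB

First find each source's level at the receiver (point-source: −20·log₁₀(r/r_ref)), then combine on an intensity basis.
pump: 86 − 20·log₁₀(8.0/2.2) = 86 − 11.21 = 74.79 dB.
vacuum pump: 87 − 20·log₁₀(14.6/2.3) = 87 − 16.05 = 70.95 dB.
Σ 10^(L/10) = 4.254e+07 → L_total = 10·log₁₀(4.254e+07) = 76.29 dB.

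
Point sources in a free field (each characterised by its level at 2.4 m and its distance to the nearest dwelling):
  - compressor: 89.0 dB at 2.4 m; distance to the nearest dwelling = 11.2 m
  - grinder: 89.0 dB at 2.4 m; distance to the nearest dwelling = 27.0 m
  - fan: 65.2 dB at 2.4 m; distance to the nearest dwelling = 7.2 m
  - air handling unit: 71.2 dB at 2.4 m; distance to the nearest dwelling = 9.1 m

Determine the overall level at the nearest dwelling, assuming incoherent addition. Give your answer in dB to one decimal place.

76.4 dB

First find each source's level at the receiver (point-source: −20·log₁₀(r/r_ref)), then combine on an intensity basis.
compressor: 89.0 − 20·log₁₀(11.2/2.4) = 89.0 − 13.38 = 75.62 dB.
grinder: 89.0 − 20·log₁₀(27.0/2.4) = 89.0 − 21.02 = 67.98 dB.
fan: 65.2 − 20·log₁₀(7.2/2.4) = 65.2 − 9.54 = 55.66 dB.
air handling unit: 71.2 − 20·log₁₀(9.1/2.4) = 71.2 − 11.58 = 59.62 dB.
Σ 10^(L/10) = 4.404e+07 → L_total = 10·log₁₀(4.404e+07) = 76.44 dB.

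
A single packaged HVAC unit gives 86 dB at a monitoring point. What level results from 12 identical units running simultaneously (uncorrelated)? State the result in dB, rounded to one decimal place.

N identical incoherent sources raise the level by 10·log₁₀ N.
L_total = 86 + 10·log₁₀(12) = 86 + 10.792 = 96.79 dB.

96.8 dB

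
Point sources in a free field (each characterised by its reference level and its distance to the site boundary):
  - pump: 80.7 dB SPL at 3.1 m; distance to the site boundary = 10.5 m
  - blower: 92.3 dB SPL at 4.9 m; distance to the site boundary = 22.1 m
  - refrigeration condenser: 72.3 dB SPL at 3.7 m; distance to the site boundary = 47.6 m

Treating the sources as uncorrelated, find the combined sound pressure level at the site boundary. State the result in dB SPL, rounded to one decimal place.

Apply inverse-square spreading to bring every level to the receiver, then sum 10^(L/10).
pump: 80.7 − 20·log₁₀(10.5/3.1) = 80.7 − 10.60 = 70.10 dB SPL.
blower: 92.3 − 20·log₁₀(22.1/4.9) = 92.3 − 13.08 = 79.22 dB SPL.
refrigeration condenser: 72.3 − 20·log₁₀(47.6/3.7) = 72.3 − 22.19 = 50.11 dB SPL.
Σ 10^(L/10) = 9.383e+07 → L_total = 10·log₁₀(9.383e+07) = 79.72 dB SPL.

79.7 dB SPL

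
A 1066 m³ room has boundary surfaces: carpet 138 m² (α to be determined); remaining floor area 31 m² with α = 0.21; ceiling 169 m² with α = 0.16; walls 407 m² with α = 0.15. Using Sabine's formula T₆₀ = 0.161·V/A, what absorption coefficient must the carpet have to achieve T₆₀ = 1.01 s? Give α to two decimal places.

A = 0.161·V/T₆₀ = 0.161·1066/1.01 = 169.93 m² sabins.
Absorption from the other surfaces = 31·0.21 + 169·0.16 + 407·0.15 = 94.60 m², so the carpet must supply 75.33 m² over 138 m².
α = 75.33/138 = 0.546.

0.55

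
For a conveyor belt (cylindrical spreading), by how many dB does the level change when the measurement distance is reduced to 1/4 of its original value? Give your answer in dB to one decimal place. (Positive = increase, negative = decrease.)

With cylindrical spreading the level changes by −10·log₁₀(r₂/r₁).
ΔL = −10·log₁₀(0.25) = +6.02 dB.

+6.0 dB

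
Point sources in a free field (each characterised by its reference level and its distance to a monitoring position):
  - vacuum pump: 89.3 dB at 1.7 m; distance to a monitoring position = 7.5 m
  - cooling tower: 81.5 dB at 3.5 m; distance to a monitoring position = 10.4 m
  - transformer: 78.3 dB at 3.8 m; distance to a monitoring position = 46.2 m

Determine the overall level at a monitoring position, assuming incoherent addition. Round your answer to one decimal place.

Apply inverse-square spreading to bring every level to the receiver, then sum 10^(L/10).
vacuum pump: 89.3 − 20·log₁₀(7.5/1.7) = 89.3 − 12.89 = 76.41 dB.
cooling tower: 81.5 − 20·log₁₀(10.4/3.5) = 81.5 − 9.46 = 72.04 dB.
transformer: 78.3 − 20·log₁₀(46.2/3.8) = 78.3 − 21.70 = 56.60 dB.
Σ 10^(L/10) = 6.019e+07 → L_total = 10·log₁₀(6.019e+07) = 77.79 dB.

77.8 dB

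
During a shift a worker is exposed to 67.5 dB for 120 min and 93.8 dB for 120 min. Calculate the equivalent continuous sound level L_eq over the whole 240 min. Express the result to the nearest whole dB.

The energy average is taken in the linear domain: L_eq = 10·log₁₀[(Σ tᵢ·10^(Lᵢ/10))/T], T = 240 min.
Σ tᵢ·10^(Lᵢ/10) = 120·10^(67.5/10) + 120·10^(93.8/10) = 2.885e+11.
L_eq = 10·log₁₀(2.885e+11/240) = 90.80 dB.

91 dB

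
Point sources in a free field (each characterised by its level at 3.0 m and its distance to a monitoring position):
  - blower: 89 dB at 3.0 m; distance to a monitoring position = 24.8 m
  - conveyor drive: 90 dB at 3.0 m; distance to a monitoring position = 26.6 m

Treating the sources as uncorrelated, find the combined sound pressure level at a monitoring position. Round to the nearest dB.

Propagate each source to the receiver with L = L_ref − 20·log₁₀(r/r_ref), then add intensities.
blower: 89 − 20·log₁₀(24.8/3.0) = 89 − 18.35 = 70.65 dB.
conveyor drive: 90 − 20·log₁₀(26.6/3.0) = 90 − 18.96 = 71.04 dB.
Σ 10^(L/10) = 2.434e+07 → L_total = 10·log₁₀(2.434e+07) = 73.86 dB.

74 dB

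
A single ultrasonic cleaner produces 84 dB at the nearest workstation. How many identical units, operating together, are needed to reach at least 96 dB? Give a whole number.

Need L₁ + 10·log₁₀ N ≥ 96, i.e. log₁₀ N ≥ 1.20.
N ≥ 10^(12.0/10) = 15.849, so N = 16.

16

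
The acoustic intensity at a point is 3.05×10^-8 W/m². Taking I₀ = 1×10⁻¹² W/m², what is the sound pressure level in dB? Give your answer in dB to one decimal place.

44.8 dB

L = 10·log₁₀(I/I₀) = 10·log₁₀(3.05×10^-8/10⁻¹²) = 10·log₁₀(3.05×10^4).
L = 10·(0.4843 + 4) = 44.84 dB.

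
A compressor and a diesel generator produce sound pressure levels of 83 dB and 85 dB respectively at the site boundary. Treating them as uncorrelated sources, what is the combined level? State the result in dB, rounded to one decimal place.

Incoherent sources combine by intensity addition: L_total = 10·log₁₀(Σ 10^(L_i/10)).
Σ 10^(L/10) = 10^(83/10) + 10^(85/10) = 5.158e+08.
L_total = 10·log₁₀(5.158e+08) = 87.12 dB.

87.1 dB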